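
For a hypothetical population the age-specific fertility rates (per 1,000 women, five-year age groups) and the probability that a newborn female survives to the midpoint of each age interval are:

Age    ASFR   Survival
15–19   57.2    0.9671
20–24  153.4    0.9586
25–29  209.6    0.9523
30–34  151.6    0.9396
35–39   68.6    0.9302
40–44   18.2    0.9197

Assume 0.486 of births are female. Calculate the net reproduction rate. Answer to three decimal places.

1.519

Proportion female at birth = 0.486.
Survival-weighted fertility by age (5·fₓ·Sₓ):
  15–19: 5 × 57.2/1000 × 0.9671 = 0.27659
  20–24: 5 × 153.4/1000 × 0.9586 = 0.73525
  25–29: 5 × 209.6/1000 × 0.9523 = 0.99801
  30–34: 5 × 151.6/1000 × 0.9396 = 0.71222
  35–39: 5 × 68.6/1000 × 0.9302 = 0.31906
  40–44: 5 × 18.2/1000 × 0.9197 = 0.08369
Sum = 3.12482
NRR = 0.486 × 3.12482 = 1.51866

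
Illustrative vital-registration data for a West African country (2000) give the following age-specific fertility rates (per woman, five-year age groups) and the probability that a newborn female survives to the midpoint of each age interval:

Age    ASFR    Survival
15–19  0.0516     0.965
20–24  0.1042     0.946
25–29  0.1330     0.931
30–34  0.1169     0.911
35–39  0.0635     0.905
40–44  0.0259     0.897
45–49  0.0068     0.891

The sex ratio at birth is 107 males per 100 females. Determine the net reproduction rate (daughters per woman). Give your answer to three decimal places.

Proportion female at birth = 100 / (100 + 107) = 0.48309.
Survival-weighted fertility by age (5·fₓ·Sₓ):
  15–19: 5 × 0.0516 × 0.965 = 0.24897
  20–24: 5 × 0.1042 × 0.946 = 0.49287
  25–29: 5 × 0.1330 × 0.931 = 0.61912
  30–34: 5 × 0.1169 × 0.911 = 0.53248
  35–39: 5 × 0.0635 × 0.905 = 0.28734
  40–44: 5 × 0.0259 × 0.897 = 0.11616
  45–49: 5 × 0.0068 × 0.891 = 0.03029
Sum = 2.32723
NRR = 0.48309 × 2.32723 = 1.12426

1.124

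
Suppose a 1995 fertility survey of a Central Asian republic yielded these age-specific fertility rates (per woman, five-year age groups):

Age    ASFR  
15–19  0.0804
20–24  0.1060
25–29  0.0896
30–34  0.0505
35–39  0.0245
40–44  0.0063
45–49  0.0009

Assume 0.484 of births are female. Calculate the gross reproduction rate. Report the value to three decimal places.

Proportion female at birth = 0.484.
Sum of ASFRs = 0.0804 + 0.1060 + 0.0896 + 0.0505 + 0.0245 + 0.0063 + 0.0009 = 0.3582
TFR = 5 × 0.3582 = 1.791
GRR = 0.484 × 1.791 = 0.86684

0.867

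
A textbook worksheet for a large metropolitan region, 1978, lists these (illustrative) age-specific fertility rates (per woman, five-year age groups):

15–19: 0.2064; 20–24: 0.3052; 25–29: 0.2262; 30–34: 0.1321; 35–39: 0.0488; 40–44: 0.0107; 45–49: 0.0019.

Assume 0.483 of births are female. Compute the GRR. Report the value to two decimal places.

Proportion female at birth = 0.483.
Sum of ASFRs = 0.2064 + 0.3052 + 0.2262 + 0.1321 + 0.0488 + 0.0107 + 0.0019 = 0.9313
TFR = 5 × 0.9313 = 4.6565
GRR = 0.483 × 4.6565 = 2.24909

2.25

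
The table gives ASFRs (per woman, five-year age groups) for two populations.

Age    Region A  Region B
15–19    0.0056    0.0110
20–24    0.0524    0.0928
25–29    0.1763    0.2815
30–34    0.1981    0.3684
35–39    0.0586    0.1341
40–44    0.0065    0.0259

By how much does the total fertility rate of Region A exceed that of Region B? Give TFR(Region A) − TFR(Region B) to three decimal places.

-2.081

Region A:
  Sum of ASFRs = 0.0056 + 0.0524 + 0.1763 + 0.1981 + 0.0586 + 0.0065 = 0.4975
  TFR = 5 × 0.4975 = 2.4875
Region B:
  Sum of ASFRs = 0.0110 + 0.0928 + 0.2815 + 0.3684 + 0.1341 + 0.0259 = 0.9137
  TFR = 5 × 0.9137 = 4.5685
Difference = 2.4875 − 4.5685 = -2.081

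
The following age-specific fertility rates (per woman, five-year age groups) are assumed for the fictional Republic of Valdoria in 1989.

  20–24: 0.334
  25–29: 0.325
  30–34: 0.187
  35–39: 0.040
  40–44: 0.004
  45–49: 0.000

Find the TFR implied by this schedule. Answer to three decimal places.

4.450

Sum of ASFRs = 0.334 + 0.325 + 0.187 + 0.040 + 0.004 + 0.000 = 0.890
TFR = 5 × 0.890 = 4.45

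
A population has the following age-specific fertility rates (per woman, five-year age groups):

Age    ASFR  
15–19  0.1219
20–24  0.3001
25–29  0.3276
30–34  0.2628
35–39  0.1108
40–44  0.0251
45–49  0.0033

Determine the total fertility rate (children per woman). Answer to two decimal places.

Sum of ASFRs = 0.1219 + 0.3001 + 0.3276 + 0.2628 + 0.1108 + 0.0251 + 0.0033 = 1.1516
TFR = 5 × 1.1516 = 5.758

5.76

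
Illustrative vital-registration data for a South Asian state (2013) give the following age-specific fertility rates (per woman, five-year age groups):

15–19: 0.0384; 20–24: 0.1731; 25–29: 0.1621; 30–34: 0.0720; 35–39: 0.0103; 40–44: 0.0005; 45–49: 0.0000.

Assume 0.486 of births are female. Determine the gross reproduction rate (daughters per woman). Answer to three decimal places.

1.109

Proportion female at birth = 0.486.
Sum of ASFRs = 0.0384 + 0.1731 + 0.1621 + 0.0720 + 0.0103 + 0.0005 + 0.0000 = 0.4564
TFR = 5 × 0.4564 = 2.282
GRR = 0.486 × 2.282 = 1.10905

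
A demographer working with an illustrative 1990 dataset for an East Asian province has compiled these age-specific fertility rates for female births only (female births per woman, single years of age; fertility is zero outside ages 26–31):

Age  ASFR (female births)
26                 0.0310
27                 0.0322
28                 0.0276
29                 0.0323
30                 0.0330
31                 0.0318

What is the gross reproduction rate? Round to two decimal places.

0.19

Sum of female ASFRs = 0.0310 + 0.0322 + 0.0276 + 0.0323 + 0.0330 + 0.0318 = 0.1879
GRR = 0.1879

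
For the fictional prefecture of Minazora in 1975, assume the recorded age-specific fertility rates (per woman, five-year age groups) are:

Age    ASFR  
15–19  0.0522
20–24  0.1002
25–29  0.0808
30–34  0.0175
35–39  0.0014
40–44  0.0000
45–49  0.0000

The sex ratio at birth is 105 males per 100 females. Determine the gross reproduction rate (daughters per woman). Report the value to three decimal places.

0.615

Proportion female at birth = 100 / (100 + 105) = 0.48780.
Sum of ASFRs = 0.0522 + 0.1002 + 0.0808 + 0.0175 + 0.0014 + 0.0000 + 0.0000 = 0.2521
TFR = 5 × 0.2521 = 1.2605
GRR = 0.48780 × 1.2605 = 0.61487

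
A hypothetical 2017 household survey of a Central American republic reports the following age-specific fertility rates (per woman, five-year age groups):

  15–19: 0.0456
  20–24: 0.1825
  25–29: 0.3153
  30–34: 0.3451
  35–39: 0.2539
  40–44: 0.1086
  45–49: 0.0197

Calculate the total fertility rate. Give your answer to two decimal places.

6.35

Sum of ASFRs = 0.0456 + 0.1825 + 0.3153 + 0.3451 + 0.2539 + 0.1086 + 0.0197 = 1.2707
TFR = 5 × 1.2707 = 6.3535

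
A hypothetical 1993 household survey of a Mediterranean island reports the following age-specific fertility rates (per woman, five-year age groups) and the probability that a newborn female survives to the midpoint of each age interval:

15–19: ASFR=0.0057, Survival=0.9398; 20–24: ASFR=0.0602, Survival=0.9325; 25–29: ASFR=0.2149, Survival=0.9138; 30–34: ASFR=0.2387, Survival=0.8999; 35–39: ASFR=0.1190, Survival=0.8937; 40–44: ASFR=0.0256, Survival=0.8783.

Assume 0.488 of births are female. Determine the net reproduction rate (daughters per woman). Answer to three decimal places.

1.468

Proportion female at birth = 0.488.
Each age group contributes 5 × ASFR × survival:
  15–19: 5 × 0.0057 × 0.9398 = 0.02678
  20–24: 5 × 0.0602 × 0.9325 = 0.28068
  25–29: 5 × 0.2149 × 0.9138 = 0.98188
  30–34: 5 × 0.2387 × 0.8999 = 1.07403
  35–39: 5 × 0.1190 × 0.8937 = 0.53175
  40–44: 5 × 0.0256 × 0.8783 = 0.11242
Sum = 3.00754
NRR = 0.488 × 3.00754 = 1.46768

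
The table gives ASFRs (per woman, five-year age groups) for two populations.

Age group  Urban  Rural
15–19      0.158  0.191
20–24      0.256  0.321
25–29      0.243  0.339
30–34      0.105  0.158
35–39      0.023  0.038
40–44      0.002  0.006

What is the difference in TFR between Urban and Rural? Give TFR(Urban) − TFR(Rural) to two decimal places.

Urban:
  Sum of ASFRs = 0.158 + 0.256 + 0.243 + 0.105 + 0.023 + 0.002 = 0.787
  TFR = 5 × 0.787 = 3.935
Rural:
  Sum of ASFRs = 0.191 + 0.321 + 0.339 + 0.158 + 0.038 + 0.006 = 1.053
  TFR = 5 × 1.053 = 5.265
Difference = 3.935 − 5.265 = -1.33

-1.33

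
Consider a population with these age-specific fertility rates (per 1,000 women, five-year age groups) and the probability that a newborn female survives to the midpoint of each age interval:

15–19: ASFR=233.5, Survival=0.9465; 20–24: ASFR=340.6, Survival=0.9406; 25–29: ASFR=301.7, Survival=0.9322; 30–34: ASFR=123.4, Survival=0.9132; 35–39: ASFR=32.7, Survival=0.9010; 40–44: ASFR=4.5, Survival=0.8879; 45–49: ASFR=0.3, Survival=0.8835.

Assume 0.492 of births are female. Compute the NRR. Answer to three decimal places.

Proportion female at birth = 0.492.
Each age group contributes 5 × ASFR × survival:
  15–19: 5 × 233.5/1000 × 0.9465 = 1.10504
  20–24: 5 × 340.6/1000 × 0.9406 = 1.60184
  25–29: 5 × 301.7/1000 × 0.9322 = 1.40622
  30–34: 5 × 123.4/1000 × 0.9132 = 0.56344
  35–39: 5 × 32.7/1000 × 0.9010 = 0.14731
  40–44: 5 × 4.5/1000 × 0.8879 = 0.01998
  45–49: 5 × 0.3/1000 × 0.8835 = 0.00133
Sum = 4.84516
NRR = 0.492 × 4.84516 = 2.38382
With NRR above 1 the population is above replacement fertility.

2.384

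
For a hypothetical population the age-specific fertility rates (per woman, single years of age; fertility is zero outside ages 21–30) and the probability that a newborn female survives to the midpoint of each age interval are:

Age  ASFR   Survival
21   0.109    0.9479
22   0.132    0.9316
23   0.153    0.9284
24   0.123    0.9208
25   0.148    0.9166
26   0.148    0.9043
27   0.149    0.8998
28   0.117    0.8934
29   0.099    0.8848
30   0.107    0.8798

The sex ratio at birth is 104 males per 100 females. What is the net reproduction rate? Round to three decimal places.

Proportion female at birth = 100 / (100 + 104) = 0.49020.
Survival-weighted fertility by age (1·fₓ·Sₓ):
  21: 1 × 0.109 × 0.9479 = 0.10332
  22: 1 × 0.132 × 0.9316 = 0.12297
  23: 1 × 0.153 × 0.9284 = 0.14205
  24: 1 × 0.123 × 0.9208 = 0.11326
  25: 1 × 0.148 × 0.9166 = 0.13566
  26: 1 × 0.148 × 0.9043 = 0.13384
  27: 1 × 0.149 × 0.8998 = 0.13407
  28: 1 × 0.117 × 0.8934 = 0.10453
  29: 1 × 0.099 × 0.8848 = 0.08760
  30: 1 × 0.107 × 0.8798 = 0.09414
Sum = 1.17144
NRR = 0.49020 × 1.17144 = 0.57424

0.574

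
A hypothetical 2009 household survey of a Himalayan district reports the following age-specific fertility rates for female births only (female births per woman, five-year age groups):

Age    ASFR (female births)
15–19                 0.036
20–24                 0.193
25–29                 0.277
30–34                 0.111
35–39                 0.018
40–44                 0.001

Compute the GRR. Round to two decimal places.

3.18

Sum of female ASFRs = 0.036 + 0.193 + 0.277 + 0.111 + 0.018 + 0.001 = 0.636
GRR = 5 × 0.636 = 3.18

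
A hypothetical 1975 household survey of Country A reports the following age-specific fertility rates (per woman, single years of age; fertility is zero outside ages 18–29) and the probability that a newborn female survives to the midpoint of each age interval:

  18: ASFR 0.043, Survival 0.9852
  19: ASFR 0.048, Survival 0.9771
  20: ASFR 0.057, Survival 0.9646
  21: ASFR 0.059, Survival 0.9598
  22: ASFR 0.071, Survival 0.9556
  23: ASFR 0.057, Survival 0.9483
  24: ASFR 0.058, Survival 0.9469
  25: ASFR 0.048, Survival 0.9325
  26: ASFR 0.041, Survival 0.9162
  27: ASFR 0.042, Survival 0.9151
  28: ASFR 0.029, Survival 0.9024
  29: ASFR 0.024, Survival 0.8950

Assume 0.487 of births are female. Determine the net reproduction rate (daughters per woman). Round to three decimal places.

Proportion female at birth = 0.487.
Each age group contributes 1 × ASFR × survival:
  18: 1 × 0.043 × 0.9852 = 0.04236
  19: 1 × 0.048 × 0.9771 = 0.04690
  20: 1 × 0.057 × 0.9646 = 0.05498
  21: 1 × 0.059 × 0.9598 = 0.05663
  22: 1 × 0.071 × 0.9556 = 0.06785
  23: 1 × 0.057 × 0.9483 = 0.05405
  24: 1 × 0.058 × 0.9469 = 0.05492
  25: 1 × 0.048 × 0.9325 = 0.04476
  26: 1 × 0.041 × 0.9162 = 0.03756
  27: 1 × 0.042 × 0.9151 = 0.03843
  28: 1 × 0.029 × 0.9024 = 0.02617
  29: 1 × 0.024 × 0.8950 = 0.02148
Sum = 0.54609
NRR = 0.487 × 0.54609 = 0.26595
An NRR under 1 implies long-run decline under these rates.

0.266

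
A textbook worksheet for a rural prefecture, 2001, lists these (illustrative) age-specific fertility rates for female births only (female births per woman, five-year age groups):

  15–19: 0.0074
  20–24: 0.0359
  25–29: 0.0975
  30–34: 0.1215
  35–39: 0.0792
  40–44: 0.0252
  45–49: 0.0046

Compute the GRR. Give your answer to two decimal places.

1.86

Sum of female ASFRs = 0.0074 + 0.0359 + 0.0975 + 0.1215 + 0.0792 + 0.0252 + 0.0046 = 0.3713
GRR = 5 × 0.3713 = 1.8565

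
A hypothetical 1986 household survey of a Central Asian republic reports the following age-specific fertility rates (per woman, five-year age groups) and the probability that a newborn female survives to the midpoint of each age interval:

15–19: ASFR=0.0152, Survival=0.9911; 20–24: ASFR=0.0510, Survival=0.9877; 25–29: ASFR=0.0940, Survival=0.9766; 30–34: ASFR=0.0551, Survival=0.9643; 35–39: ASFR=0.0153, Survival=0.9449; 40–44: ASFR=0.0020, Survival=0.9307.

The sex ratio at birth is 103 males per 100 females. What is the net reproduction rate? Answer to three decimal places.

Proportion female at birth = 100 / (100 + 103) = 0.49261.
Per-age-group product (5 × ASFR × survival probability):
  15–19: 5 × 0.0152 × 0.9911 = 0.07532
  20–24: 5 × 0.0510 × 0.9877 = 0.25186
  25–29: 5 × 0.0940 × 0.9766 = 0.45900
  30–34: 5 × 0.0551 × 0.9643 = 0.26566
  35–39: 5 × 0.0153 × 0.9449 = 0.07228
  40–44: 5 × 0.0020 × 0.9307 = 0.00931
Sum = 1.13343
NRR = 0.49261 × 1.13343 = 0.55834

0.558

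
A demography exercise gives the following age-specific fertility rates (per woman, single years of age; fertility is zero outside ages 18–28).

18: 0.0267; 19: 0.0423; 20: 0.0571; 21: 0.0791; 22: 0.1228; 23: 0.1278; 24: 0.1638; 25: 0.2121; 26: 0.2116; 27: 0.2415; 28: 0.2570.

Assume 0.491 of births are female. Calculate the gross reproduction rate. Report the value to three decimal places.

Proportion female at birth = 0.491.
Sum of ASFRs = 0.0267 + 0.0423 + 0.0571 + 0.0791 + 0.1228 + 0.1278 + 0.1638 + 0.2121 + 0.2116 + 0.2415 + 0.2570 = 1.5418
TFR = 1.5418
GRR = 0.491 × 1.5418 = 0.75702

0.757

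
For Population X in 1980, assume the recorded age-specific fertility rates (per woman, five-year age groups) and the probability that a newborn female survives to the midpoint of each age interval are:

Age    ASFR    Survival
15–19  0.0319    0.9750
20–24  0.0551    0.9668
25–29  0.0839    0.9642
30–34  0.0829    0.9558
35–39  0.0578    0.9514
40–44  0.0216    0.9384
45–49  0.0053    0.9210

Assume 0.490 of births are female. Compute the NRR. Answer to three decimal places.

0.795

Proportion female at birth = 0.490.
Each age group contributes 5 × ASFR × survival:
  15–19: 5 × 0.0319 × 0.9750 = 0.15551
  20–24: 5 × 0.0551 × 0.9668 = 0.26635
  25–29: 5 × 0.0839 × 0.9642 = 0.40448
  30–34: 5 × 0.0829 × 0.9558 = 0.39618
  35–39: 5 × 0.0578 × 0.9514 = 0.27495
  40–44: 5 × 0.0216 × 0.9384 = 0.10135
  45–49: 5 × 0.0053 × 0.9210 = 0.02441
Sum = 1.62323
NRR = 0.490 × 1.62323 = 0.79538
An NRR under 1 implies long-run decline under these rates.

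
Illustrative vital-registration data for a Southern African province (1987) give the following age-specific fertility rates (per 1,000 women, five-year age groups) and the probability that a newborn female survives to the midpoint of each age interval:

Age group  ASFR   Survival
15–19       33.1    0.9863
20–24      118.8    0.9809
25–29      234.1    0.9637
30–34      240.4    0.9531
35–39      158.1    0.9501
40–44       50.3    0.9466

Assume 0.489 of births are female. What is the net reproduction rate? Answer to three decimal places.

Proportion female at birth = 0.489.
Each age group contributes 5 × ASFR × survival:
  15–19: 5 × 33.1/1000 × 0.9863 = 0.16323
  20–24: 5 × 118.8/1000 × 0.9809 = 0.58265
  25–29: 5 × 234.1/1000 × 0.9637 = 1.12801
  30–34: 5 × 240.4/1000 × 0.9531 = 1.14563
  35–39: 5 × 158.1/1000 × 0.9501 = 0.75105
  40–44: 5 × 50.3/1000 × 0.9466 = 0.23807
Sum = 4.00864
NRR = 0.489 × 4.00864 = 1.96022

1.960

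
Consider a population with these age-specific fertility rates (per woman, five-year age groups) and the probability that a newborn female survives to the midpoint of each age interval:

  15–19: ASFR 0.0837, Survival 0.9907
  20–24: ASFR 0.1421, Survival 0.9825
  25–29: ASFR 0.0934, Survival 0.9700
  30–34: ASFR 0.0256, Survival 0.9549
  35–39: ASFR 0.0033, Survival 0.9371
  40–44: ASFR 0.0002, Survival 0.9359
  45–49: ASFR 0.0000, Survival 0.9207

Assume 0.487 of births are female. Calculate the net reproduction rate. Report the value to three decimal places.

Proportion female at birth = 0.487.
Weighting each age-specific rate by interval width and survival:
  15–19: 5 × 0.0837 × 0.9907 = 0.41461
  20–24: 5 × 0.1421 × 0.9825 = 0.69807
  25–29: 5 × 0.0934 × 0.9700 = 0.45299
  30–34: 5 × 0.0256 × 0.9549 = 0.12223
  35–39: 5 × 0.0033 × 0.9371 = 0.01546
  40–44: 5 × 0.0002 × 0.9359 = 0.00094
  45–49: 5 × 0.0000 × 0.9207 = 0.00000
Sum = 1.70430
NRR = 0.487 × 1.70430 = 0.82999
NRR < 1, so the cohort does not fully replace itself.

0.830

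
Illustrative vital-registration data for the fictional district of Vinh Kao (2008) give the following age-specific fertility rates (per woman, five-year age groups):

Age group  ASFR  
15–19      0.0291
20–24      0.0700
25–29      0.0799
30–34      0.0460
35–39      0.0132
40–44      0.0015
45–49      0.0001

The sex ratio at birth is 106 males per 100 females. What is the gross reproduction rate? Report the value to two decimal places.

0.58

Proportion female at birth = 100 / (100 + 106) = 0.48544.
Sum of ASFRs = 0.0291 + 0.0700 + 0.0799 + 0.0460 + 0.0132 + 0.0015 + 0.0001 = 0.2398
TFR = 5 × 0.2398 = 1.199
GRR = 0.48544 × 1.199 = 0.58204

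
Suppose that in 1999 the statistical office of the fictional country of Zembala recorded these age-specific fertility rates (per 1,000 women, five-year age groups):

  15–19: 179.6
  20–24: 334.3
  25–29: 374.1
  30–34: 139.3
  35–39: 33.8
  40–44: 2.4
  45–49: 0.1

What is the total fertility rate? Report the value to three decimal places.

Sum of ASFRs = 179.6 + 334.3 + 374.1 + 139.3 + 33.8 + 2.4 + 0.1 = 1063.6
TFR = 5 × 1063.6 / 1000 = 5.318

5.318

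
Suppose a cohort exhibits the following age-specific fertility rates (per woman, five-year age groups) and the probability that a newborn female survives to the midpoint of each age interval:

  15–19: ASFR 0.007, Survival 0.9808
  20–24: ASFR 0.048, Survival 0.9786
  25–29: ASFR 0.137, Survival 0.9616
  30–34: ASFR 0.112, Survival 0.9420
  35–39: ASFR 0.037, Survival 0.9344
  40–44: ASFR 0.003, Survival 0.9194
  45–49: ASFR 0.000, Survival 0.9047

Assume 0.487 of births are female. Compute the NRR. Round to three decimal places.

Proportion female at birth = 0.487.
Per-age-group product (5 × ASFR × survival probability):
  15–19: 5 × 0.007 × 0.9808 = 0.03433
  20–24: 5 × 0.048 × 0.9786 = 0.23486
  25–29: 5 × 0.137 × 0.9616 = 0.65870
  30–34: 5 × 0.112 × 0.9420 = 0.52752
  35–39: 5 × 0.037 × 0.9344 = 0.17286
  40–44: 5 × 0.003 × 0.9194 = 0.01379
  45–49: 5 × 0.000 × 0.9047 = 0.00000
Sum = 1.64206
NRR = 0.487 × 1.64206 = 0.79968
NRR < 1, so the cohort does not fully replace itself.

0.800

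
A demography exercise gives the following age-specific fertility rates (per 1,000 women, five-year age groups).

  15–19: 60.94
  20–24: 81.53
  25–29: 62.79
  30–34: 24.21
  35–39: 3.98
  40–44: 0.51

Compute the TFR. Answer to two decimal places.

1.17

Sum of ASFRs = 60.94 + 81.53 + 62.79 + 24.21 + 3.98 + 0.51 = 233.96
TFR = 5 × 233.96 / 1000 = 1.1698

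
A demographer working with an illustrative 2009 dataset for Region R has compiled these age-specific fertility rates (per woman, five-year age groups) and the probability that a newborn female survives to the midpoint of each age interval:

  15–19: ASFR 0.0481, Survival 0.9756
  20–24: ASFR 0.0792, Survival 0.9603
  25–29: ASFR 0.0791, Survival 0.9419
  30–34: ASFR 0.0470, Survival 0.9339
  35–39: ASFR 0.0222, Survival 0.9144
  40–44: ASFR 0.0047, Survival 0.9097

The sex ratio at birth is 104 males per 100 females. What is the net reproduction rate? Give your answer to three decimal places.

Proportion female at birth = 100 / (100 + 104) = 0.49020.
Weighting each age-specific rate by interval width and survival:
  15–19: 5 × 0.0481 × 0.9756 = 0.23463
  20–24: 5 × 0.0792 × 0.9603 = 0.38028
  25–29: 5 × 0.0791 × 0.9419 = 0.37252
  30–34: 5 × 0.0470 × 0.9339 = 0.21947
  35–39: 5 × 0.0222 × 0.9144 = 0.10150
  40–44: 5 × 0.0047 × 0.9097 = 0.02138
Sum = 1.32978
NRR = 0.49020 × 1.32978 = 0.65186

0.652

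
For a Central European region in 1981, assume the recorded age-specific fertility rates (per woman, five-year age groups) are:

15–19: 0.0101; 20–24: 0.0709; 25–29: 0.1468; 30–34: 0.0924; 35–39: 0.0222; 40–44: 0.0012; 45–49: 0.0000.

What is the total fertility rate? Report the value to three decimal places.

1.718

Sum of ASFRs = 0.0101 + 0.0709 + 0.1468 + 0.0924 + 0.0222 + 0.0012 + 0.0000 = 0.3436
TFR = 5 × 0.3436 = 1.718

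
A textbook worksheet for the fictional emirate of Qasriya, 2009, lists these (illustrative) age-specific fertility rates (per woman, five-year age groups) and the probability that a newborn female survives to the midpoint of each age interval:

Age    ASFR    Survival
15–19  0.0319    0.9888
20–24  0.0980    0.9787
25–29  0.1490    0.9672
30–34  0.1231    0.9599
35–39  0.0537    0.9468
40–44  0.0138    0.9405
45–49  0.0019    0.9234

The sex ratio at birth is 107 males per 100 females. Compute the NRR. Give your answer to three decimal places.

1.100

Proportion female at birth = 100 / (100 + 107) = 0.48309.
Survival-weighted fertility by age (5·fₓ·Sₓ):
  15–19: 5 × 0.0319 × 0.9888 = 0.15771
  20–24: 5 × 0.0980 × 0.9787 = 0.47956
  25–29: 5 × 0.1490 × 0.9672 = 0.72056
  30–34: 5 × 0.1231 × 0.9599 = 0.59082
  35–39: 5 × 0.0537 × 0.9468 = 0.25422
  40–44: 5 × 0.0138 × 0.9405 = 0.06489
  45–49: 5 × 0.0019 × 0.9234 = 0.00877
Sum = 2.27653
NRR = 0.48309 × 2.27653 = 1.09977
With NRR above 1 the population is above replacement fertility.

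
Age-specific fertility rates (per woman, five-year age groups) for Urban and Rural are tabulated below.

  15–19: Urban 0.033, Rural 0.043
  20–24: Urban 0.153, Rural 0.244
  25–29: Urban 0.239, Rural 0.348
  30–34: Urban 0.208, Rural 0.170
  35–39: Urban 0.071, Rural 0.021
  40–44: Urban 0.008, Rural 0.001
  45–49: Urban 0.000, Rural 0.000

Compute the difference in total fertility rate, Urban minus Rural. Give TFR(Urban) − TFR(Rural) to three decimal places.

Urban:
  Sum of ASFRs = 0.033 + 0.153 + 0.239 + 0.208 + 0.071 + 0.008 + 0.000 = 0.712
  TFR = 5 × 0.712 = 3.56
Rural:
  Sum of ASFRs = 0.043 + 0.244 + 0.348 + 0.170 + 0.021 + 0.001 + 0.000 = 0.827
  TFR = 5 × 0.827 = 4.135
Difference = 3.56 − 4.135 = -0.575

-0.575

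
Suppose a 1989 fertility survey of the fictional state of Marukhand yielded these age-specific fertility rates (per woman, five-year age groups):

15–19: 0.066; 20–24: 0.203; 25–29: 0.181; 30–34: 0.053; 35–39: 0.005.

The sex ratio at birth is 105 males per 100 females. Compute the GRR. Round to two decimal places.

Proportion female at birth = 100 / (100 + 105) = 0.48780.
Sum of ASFRs = 0.066 + 0.203 + 0.181 + 0.053 + 0.005 = 0.508
TFR = 5 × 0.508 = 2.54
GRR = 0.48780 × 2.54 = 1.23901

1.24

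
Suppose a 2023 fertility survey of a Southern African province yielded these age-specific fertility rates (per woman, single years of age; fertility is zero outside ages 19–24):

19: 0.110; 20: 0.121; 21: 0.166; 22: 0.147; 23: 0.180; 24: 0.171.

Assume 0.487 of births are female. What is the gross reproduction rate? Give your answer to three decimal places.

Proportion female at birth = 0.487.
Sum of ASFRs = 0.110 + 0.121 + 0.166 + 0.147 + 0.180 + 0.171 = 0.895
TFR = 0.895
GRR = 0.487 × 0.895 = 0.43587

0.436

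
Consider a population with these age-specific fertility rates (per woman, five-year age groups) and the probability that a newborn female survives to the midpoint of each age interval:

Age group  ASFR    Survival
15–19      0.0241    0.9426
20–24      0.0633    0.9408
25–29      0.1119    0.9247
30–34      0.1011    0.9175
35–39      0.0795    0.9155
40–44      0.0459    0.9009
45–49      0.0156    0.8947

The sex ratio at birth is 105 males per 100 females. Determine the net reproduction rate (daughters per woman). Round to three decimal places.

0.992

Proportion female at birth = 100 / (100 + 105) = 0.48780.
Weighting each age-specific rate by interval width and survival:
  15–19: 5 × 0.0241 × 0.9426 = 0.11358
  20–24: 5 × 0.0633 × 0.9408 = 0.29776
  25–29: 5 × 0.1119 × 0.9247 = 0.51737
  30–34: 5 × 0.1011 × 0.9175 = 0.46380
  35–39: 5 × 0.0795 × 0.9155 = 0.36391
  40–44: 5 × 0.0459 × 0.9009 = 0.20676
  45–49: 5 × 0.0156 × 0.8947 = 0.06979
Sum = 2.03297
NRR = 0.48780 × 2.03297 = 0.99168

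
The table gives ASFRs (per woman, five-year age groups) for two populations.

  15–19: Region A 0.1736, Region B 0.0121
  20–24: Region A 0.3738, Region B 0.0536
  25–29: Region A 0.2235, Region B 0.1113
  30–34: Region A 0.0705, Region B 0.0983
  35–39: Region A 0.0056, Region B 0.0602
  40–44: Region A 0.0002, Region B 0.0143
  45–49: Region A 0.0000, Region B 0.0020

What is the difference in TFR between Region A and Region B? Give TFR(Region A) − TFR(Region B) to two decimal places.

Region A:
  Sum of ASFRs = 0.1736 + 0.3738 + 0.2235 + 0.0705 + 0.0056 + 0.0002 + 0.0000 = 0.8472
  TFR = 5 × 0.8472 = 4.236
Region B:
  Sum of ASFRs = 0.0121 + 0.0536 + 0.1113 + 0.0983 + 0.0602 + 0.0143 + 0.0020 = 0.3518
  TFR = 5 × 0.3518 = 1.759
Difference = 4.236 − 1.759 = 2.477

2.48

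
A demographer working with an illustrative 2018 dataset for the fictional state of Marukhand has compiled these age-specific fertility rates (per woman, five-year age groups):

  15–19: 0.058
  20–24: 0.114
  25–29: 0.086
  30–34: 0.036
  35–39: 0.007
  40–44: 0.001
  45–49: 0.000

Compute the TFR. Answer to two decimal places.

1.51

Sum of ASFRs = 0.058 + 0.114 + 0.086 + 0.036 + 0.007 + 0.001 + 0.000 = 0.302
TFR = 5 × 0.302 = 1.51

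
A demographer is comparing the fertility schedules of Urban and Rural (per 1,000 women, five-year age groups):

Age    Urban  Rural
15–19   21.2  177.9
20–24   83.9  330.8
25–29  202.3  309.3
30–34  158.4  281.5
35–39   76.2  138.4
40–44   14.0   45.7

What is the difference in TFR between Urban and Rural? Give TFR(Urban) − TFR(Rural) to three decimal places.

-3.638

Urban:
  Sum of ASFRs = 21.2 + 83.9 + 202.3 + 158.4 + 76.2 + 14.0 = 556.0
  TFR = 5 × 556.0 / 1000 = 2.78
Rural:
  Sum of ASFRs = 177.9 + 330.8 + 309.3 + 281.5 + 138.4 + 45.7 = 1283.6
  TFR = 5 × 1283.6 / 1000 = 6.418
Difference = 2.78 − 6.418 = -3.638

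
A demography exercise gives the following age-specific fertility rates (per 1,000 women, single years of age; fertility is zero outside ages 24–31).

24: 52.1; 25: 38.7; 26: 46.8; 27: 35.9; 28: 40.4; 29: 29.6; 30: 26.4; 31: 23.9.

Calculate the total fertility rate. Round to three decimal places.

Sum of ASFRs = 52.1 + 38.7 + 46.8 + 35.9 + 40.4 + 29.6 + 26.4 + 23.9 = 293.8
TFR = 293.8 / 1000 = 0.2938

0.294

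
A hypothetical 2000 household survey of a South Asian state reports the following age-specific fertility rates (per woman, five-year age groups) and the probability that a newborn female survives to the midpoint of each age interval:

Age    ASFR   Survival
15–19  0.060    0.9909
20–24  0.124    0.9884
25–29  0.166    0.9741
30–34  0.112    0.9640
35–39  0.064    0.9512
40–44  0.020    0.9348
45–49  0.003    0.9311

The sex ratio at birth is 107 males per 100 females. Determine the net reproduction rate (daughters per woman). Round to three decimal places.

Proportion female at birth = 100 / (100 + 107) = 0.48309.
Survival-weighted fertility by age (5·fₓ·Sₓ):
  15–19: 5 × 0.060 × 0.9909 = 0.29727
  20–24: 5 × 0.124 × 0.9884 = 0.61281
  25–29: 5 × 0.166 × 0.9741 = 0.80850
  30–34: 5 × 0.112 × 0.9640 = 0.53984
  35–39: 5 × 0.064 × 0.9512 = 0.30438
  40–44: 5 × 0.020 × 0.9348 = 0.09348
  45–49: 5 × 0.003 × 0.9311 = 0.01397
Sum = 2.67025
NRR = 0.48309 × 2.67025 = 1.28997

1.290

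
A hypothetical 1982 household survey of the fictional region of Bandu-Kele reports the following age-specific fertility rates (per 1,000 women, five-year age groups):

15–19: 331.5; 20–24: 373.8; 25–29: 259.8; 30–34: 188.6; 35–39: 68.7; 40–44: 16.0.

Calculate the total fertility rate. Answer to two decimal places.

Sum of ASFRs = 331.5 + 373.8 + 259.8 + 188.6 + 68.7 + 16.0 = 1238.4
TFR = 5 × 1238.4 / 1000 = 6.192

6.19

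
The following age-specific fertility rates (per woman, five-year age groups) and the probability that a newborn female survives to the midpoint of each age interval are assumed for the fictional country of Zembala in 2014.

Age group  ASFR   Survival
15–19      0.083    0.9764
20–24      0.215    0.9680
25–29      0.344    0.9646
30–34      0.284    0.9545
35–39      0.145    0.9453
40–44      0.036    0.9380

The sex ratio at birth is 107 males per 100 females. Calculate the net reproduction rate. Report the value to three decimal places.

2.567

Proportion female at birth = 100 / (100 + 107) = 0.48309.
Weighting each age-specific rate by interval width and survival:
  15–19: 5 × 0.083 × 0.9764 = 0.40521
  20–24: 5 × 0.215 × 0.9680 = 1.04060
  25–29: 5 × 0.344 × 0.9646 = 1.65911
  30–34: 5 × 0.284 × 0.9545 = 1.35539
  35–39: 5 × 0.145 × 0.9453 = 0.68534
  40–44: 5 × 0.036 × 0.9380 = 0.16884
Sum = 5.31449
NRR = 0.48309 × 5.31449 = 2.56738
An NRR exceeding 1 indicates intrinsic growth under these rates.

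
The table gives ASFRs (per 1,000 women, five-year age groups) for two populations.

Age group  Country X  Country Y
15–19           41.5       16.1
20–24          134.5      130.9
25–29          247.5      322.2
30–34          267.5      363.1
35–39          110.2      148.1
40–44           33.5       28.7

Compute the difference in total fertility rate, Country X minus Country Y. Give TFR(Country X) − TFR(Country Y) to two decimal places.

-0.87

Country X:
  Sum of ASFRs = 41.5 + 134.5 + 247.5 + 267.5 + 110.2 + 33.5 = 834.7
  TFR = 5 × 834.7 / 1000 = 4.1735
Country Y:
  Sum of ASFRs = 16.1 + 130.9 + 322.2 + 363.1 + 148.1 + 28.7 = 1009.1
  TFR = 5 × 1009.1 / 1000 = 5.0455
Difference = 4.1735 − 5.0455 = -0.872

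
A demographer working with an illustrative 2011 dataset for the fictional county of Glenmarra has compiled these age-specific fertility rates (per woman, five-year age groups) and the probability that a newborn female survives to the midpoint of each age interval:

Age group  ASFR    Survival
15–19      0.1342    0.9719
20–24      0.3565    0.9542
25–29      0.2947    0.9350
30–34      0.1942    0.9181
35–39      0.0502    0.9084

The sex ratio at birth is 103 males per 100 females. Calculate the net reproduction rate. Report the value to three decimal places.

Proportion female at birth = 100 / (100 + 103) = 0.49261.
Weighting each age-specific rate by interval width and survival:
  15–19: 5 × 0.1342 × 0.9719 = 0.65214
  20–24: 5 × 0.3565 × 0.9542 = 1.70086
  25–29: 5 × 0.2947 × 0.9350 = 1.37772
  30–34: 5 × 0.1942 × 0.9181 = 0.89148
  35–39: 5 × 0.0502 × 0.9084 = 0.22801
Sum = 4.85021
NRR = 0.49261 × 4.85021 = 2.38926
With NRR above 1 the population is above replacement fertility.

2.389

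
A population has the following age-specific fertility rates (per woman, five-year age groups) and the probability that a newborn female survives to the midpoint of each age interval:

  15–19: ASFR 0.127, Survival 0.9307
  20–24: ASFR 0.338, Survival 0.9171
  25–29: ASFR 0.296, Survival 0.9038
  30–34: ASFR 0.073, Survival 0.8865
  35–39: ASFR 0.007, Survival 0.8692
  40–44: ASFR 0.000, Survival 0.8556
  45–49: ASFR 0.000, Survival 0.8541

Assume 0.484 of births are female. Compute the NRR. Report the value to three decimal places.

1.855

Proportion female at birth = 0.484.
Survival-weighted fertility by age (5·fₓ·Sₓ):
  15–19: 5 × 0.127 × 0.9307 = 0.59099
  20–24: 5 × 0.338 × 0.9171 = 1.54990
  25–29: 5 × 0.296 × 0.9038 = 1.33762
  30–34: 5 × 0.073 × 0.8865 = 0.32357
  35–39: 5 × 0.007 × 0.8692 = 0.03042
  40–44: 5 × 0.000 × 0.8556 = 0.00000
  45–49: 5 × 0.000 × 0.8541 = 0.00000
Sum = 3.83250
NRR = 0.484 × 3.83250 = 1.85493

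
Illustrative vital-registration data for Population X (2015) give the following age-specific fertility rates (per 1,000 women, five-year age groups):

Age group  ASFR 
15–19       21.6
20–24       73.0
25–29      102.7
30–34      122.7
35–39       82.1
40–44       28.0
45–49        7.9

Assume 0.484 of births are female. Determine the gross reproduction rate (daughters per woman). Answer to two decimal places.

Proportion female at birth = 0.484.
Sum of ASFRs = 21.6 + 73.0 + 102.7 + 122.7 + 82.1 + 28.0 + 7.9 = 438.0
TFR = 5 × 438.0 / 1000 = 2.19
GRR = 0.484 × 2.19 = 1.05996

1.06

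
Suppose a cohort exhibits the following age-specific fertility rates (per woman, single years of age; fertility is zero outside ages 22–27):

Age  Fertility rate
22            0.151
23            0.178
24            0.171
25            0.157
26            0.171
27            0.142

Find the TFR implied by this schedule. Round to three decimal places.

0.970

Sum of ASFRs = 0.151 + 0.178 + 0.171 + 0.157 + 0.171 + 0.142 = 0.970
TFR = 0.97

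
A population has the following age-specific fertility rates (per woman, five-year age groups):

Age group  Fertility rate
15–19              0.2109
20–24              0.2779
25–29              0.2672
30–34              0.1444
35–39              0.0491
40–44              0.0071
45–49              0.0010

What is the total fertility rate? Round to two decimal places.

Sum of ASFRs = 0.2109 + 0.2779 + 0.2672 + 0.1444 + 0.0491 + 0.0071 + 0.0010 = 0.9576
TFR = 5 × 0.9576 = 4.788

4.79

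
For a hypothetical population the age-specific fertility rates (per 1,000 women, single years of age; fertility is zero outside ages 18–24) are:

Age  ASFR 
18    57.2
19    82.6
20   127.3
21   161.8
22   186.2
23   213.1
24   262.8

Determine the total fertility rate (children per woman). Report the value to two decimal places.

Sum of ASFRs = 57.2 + 82.6 + 127.3 + 161.8 + 186.2 + 213.1 + 262.8 = 1091.0
TFR = 1091.0 / 1000 = 1.091

1.09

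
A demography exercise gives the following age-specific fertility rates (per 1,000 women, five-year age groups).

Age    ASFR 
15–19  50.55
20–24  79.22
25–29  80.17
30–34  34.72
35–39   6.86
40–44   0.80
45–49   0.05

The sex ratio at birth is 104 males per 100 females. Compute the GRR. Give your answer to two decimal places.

0.62

Proportion female at birth = 100 / (100 + 104) = 0.49020.
Sum of ASFRs = 50.55 + 79.22 + 80.17 + 34.72 + 6.86 + 0.80 + 0.05 = 252.37
TFR = 5 × 252.37 / 1000 = 1.26185
GRR = 0.49020 × 1.26185 = 0.61856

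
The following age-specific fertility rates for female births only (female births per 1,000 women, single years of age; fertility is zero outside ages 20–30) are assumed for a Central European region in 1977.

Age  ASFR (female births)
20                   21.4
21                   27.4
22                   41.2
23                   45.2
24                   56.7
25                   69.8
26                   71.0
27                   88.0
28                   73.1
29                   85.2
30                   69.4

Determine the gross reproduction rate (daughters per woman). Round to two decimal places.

Sum of female ASFRs = 21.4 + 27.4 + 41.2 + 45.2 + 56.7 + 69.8 + 71.0 + 88.0 + 73.1 + 85.2 + 69.4 = 648.4
GRR = 648.4 / 1000 = 0.6484

0.65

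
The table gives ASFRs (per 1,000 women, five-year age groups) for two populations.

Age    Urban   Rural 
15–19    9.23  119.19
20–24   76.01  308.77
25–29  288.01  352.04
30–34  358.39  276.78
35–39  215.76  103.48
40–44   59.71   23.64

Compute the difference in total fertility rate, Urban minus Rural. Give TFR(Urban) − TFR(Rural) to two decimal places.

Urban:
  Sum of ASFRs = 9.23 + 76.01 + 288.01 + 358.39 + 215.76 + 59.71 = 1007.11
  TFR = 5 × 1007.11 / 1000 = 5.03555
Rural:
  Sum of ASFRs = 119.19 + 308.77 + 352.04 + 276.78 + 103.48 + 23.64 = 1183.90
  TFR = 5 × 1183.90 / 1000 = 5.9195
Difference = 5.03555 − 5.9195 = -0.88395

-0.88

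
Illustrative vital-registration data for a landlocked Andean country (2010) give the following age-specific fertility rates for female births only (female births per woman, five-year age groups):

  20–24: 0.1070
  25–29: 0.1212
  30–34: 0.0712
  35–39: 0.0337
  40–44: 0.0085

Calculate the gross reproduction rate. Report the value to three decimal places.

Sum of female ASFRs = 0.1070 + 0.1212 + 0.0712 + 0.0337 + 0.0085 = 0.3416
GRR = 5 × 0.3416 = 1.708

1.708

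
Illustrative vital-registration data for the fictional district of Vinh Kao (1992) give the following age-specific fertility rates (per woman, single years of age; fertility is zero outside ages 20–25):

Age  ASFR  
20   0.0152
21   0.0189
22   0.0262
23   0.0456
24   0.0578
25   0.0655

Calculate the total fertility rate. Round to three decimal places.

Sum of ASFRs = 0.0152 + 0.0189 + 0.0262 + 0.0456 + 0.0578 + 0.0655 = 0.2292
TFR = 0.2292

0.229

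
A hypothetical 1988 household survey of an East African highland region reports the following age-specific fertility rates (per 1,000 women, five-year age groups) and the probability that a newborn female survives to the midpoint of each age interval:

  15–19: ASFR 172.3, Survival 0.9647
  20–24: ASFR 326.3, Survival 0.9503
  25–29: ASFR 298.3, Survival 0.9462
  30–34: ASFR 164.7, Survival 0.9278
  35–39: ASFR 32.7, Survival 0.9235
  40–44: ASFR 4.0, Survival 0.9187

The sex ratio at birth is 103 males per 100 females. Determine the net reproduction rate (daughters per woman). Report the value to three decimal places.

Proportion female at birth = 100 / (100 + 103) = 0.49261.
Weighting each age-specific rate by interval width and survival:
  15–19: 5 × 172.3/1000 × 0.9647 = 0.83109
  20–24: 5 × 326.3/1000 × 0.9503 = 1.55041
  25–29: 5 × 298.3/1000 × 0.9462 = 1.41126
  30–34: 5 × 164.7/1000 × 0.9278 = 0.76404
  35–39: 5 × 32.7/1000 × 0.9235 = 0.15099
  40–44: 5 × 4.0/1000 × 0.9187 = 0.01837
Sum = 4.72616
NRR = 0.49261 × 4.72616 = 2.32815

2.328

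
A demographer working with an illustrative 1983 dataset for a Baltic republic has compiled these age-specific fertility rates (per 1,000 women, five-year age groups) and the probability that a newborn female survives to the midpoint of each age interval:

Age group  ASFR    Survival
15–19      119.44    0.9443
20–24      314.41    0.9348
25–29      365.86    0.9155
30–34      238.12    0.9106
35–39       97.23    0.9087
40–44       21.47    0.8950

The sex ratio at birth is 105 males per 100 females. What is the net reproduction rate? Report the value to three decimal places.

2.600

Proportion female at birth = 100 / (100 + 105) = 0.48780.
Per-age-group product (5 × ASFR × survival probability):
  15–19: 5 × 119.44/1000 × 0.9443 = 0.56394
  20–24: 5 × 314.41/1000 × 0.9348 = 1.46955
  25–29: 5 × 365.86/1000 × 0.9155 = 1.67472
  30–34: 5 × 238.12/1000 × 0.9106 = 1.08416
  35–39: 5 × 97.23/1000 × 0.9087 = 0.44176
  40–44: 5 × 21.47/1000 × 0.8950 = 0.09608
Sum = 5.33021
NRR = 0.48780 × 5.33021 = 2.60008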